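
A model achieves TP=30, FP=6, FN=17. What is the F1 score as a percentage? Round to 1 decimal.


Precision = TP / (TP + FP) = 30 / 36 = 0.8333
Recall = TP / (TP + FN) = 30 / 47 = 0.6383
F1 = 2 * P * R / (P + R)
= 2 * 0.8333 * 0.6383 / (0.8333 + 0.6383)
= 1.0638 / 1.4716
= 0.7229
As percentage: 72.3%

72.3


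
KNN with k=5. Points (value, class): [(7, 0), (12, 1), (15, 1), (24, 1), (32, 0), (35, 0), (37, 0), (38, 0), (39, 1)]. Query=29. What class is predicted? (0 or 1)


Distances from query 29:
Point 32 (class 0): distance = 3
Point 24 (class 1): distance = 5
Point 35 (class 0): distance = 6
Point 37 (class 0): distance = 8
Point 38 (class 0): distance = 9
K=5 nearest neighbors: classes = [0, 1, 0, 0, 0]
Votes for class 1: 1 / 5
Majority vote => class 0

0


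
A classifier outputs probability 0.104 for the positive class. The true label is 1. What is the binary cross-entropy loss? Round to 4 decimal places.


For y=1: Loss = -log(p)
= -log(0.104)
= -(-2.2634)
= 2.2634

2.2634


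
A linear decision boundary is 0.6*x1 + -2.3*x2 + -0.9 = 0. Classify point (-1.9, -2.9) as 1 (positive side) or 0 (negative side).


Compute 0.6 * -1.9 + -2.3 * -2.9 + -0.9
= -1.14 + 6.67 + -0.9
= 4.63
Since 4.63 >= 0, the point is on the positive side.

1


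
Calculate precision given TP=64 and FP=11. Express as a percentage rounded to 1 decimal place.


Precision = TP / (TP + FP) * 100
= 64 / (64 + 11)
= 64 / 75
= 0.8533
= 85.3%

85.3


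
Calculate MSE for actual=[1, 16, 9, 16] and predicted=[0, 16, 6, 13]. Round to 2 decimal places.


Differences: [1, 0, 3, 3]
Squared errors: [1, 0, 9, 9]
Sum of squared errors = 19
MSE = 19 / 4 = 4.75

4.75


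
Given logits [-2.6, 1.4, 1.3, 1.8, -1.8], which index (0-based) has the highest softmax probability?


Softmax is a monotonic transformation, so it preserves the argmax.
We need to find the index of the maximum logit.
Index 0: -2.6
Index 1: 1.4
Index 2: 1.3
Index 3: 1.8
Index 4: -1.8
Maximum logit = 1.8 at index 3

3


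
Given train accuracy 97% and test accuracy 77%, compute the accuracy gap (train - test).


Gap = train_accuracy - test_accuracy
= 97 - 77
= 20%
This gap suggests the model is overfitting.

20


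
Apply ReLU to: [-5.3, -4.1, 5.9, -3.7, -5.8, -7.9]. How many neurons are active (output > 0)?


ReLU(x) = max(0, x) for each element:
ReLU(-5.3) = 0
ReLU(-4.1) = 0
ReLU(5.9) = 5.9
ReLU(-3.7) = 0
ReLU(-5.8) = 0
ReLU(-7.9) = 0
Active neurons (>0): 1

1


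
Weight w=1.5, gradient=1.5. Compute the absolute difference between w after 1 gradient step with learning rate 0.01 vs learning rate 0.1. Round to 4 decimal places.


With lr=0.01: w_new = 1.5 - 0.01 * 1.5 = 1.485
With lr=0.1: w_new = 1.5 - 0.1 * 1.5 = 1.35
Absolute difference = |1.485 - 1.35|
= 0.1350

0.1350


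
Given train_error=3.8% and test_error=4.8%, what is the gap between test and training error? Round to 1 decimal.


Generalization gap = test_error - train_error
= 4.8 - 3.8
= 1.0%
A small gap suggests good generalization.

1.0


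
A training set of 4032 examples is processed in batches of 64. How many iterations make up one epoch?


Iterations per epoch = dataset_size / batch_size
= 4032 / 64
= 63

63


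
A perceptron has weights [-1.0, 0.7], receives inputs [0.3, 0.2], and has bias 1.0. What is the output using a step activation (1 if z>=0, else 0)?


z = w . x + b
= -1.0*0.3 + 0.7*0.2 + 1.0
= -0.3 + 0.14 + 1.0
= -0.16 + 1.0
= 0.84
Since z = 0.84 >= 0, output = 1

1


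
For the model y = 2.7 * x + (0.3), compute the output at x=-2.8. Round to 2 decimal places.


y = 2.7 * -2.8 + (0.3)
= -7.56 + (0.3)
= -7.26

-7.26


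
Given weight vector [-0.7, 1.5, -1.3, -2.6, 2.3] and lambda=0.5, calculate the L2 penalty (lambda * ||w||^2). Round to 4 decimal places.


Squaring each weight:
(-0.7)^2 = 0.49
1.5^2 = 2.25
(-1.3)^2 = 1.69
(-2.6)^2 = 6.76
2.3^2 = 5.29
Sum of squares = 16.48
Penalty = 0.5 * 16.48 = 8.2400

8.2400


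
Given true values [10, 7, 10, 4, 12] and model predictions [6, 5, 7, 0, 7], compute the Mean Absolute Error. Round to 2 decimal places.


Absolute errors: [4, 2, 3, 4, 5]
Sum of absolute errors = 18
MAE = 18 / 5 = 3.60

3.60


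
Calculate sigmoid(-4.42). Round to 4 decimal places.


sigmoid(z) = 1 / (1 + exp(-z))
exp(-(-4.42)) = exp(4.42) = 83.0963
1 + 83.0963 = 84.0963
1 / 84.0963 = 0.0119

0.0119


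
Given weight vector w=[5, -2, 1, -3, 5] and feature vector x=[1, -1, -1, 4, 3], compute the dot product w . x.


Element-wise products:
5 * 1 = 5
-2 * -1 = 2
1 * -1 = -1
-3 * 4 = -12
5 * 3 = 15
Sum = 5 + 2 + -1 + -12 + 15
= 9

9


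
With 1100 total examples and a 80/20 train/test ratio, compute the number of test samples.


Train samples = 1100 * 80% = 880
Test samples = 1100 - 880
= 220

220


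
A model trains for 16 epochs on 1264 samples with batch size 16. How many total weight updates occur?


Iterations per epoch = 1264 / 16 = 79
Total updates = iterations_per_epoch * epochs
= 79 * 16
= 1264

1264


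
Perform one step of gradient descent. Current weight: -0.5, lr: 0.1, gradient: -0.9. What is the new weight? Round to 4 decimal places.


w_new = w_old - lr * gradient
= -0.5 - 0.1 * -0.9
= -0.5 - (-0.09)
= -0.4100

-0.4100


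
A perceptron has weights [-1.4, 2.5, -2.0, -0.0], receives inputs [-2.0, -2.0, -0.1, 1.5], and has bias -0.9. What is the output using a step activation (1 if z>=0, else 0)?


z = w . x + b
= -1.4*-2.0 + 2.5*-2.0 + -2.0*-0.1 + -0.0*1.5 + -0.9
= 2.8 + -5.0 + 0.2 + -0.0 + -0.9
= -2.0 + -0.9
= -2.9
Since z = -2.9 < 0, output = 0

0


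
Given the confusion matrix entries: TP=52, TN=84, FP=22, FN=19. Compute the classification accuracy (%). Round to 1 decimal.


Accuracy = (TP + TN) / (TP + TN + FP + FN) * 100
= (52 + 84) / (52 + 84 + 22 + 19)
= 136 / 177
= 0.7684
= 76.8%

76.8


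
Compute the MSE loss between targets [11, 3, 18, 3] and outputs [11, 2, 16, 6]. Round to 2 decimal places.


Differences: [0, 1, 2, -3]
Squared errors: [0, 1, 4, 9]
Sum of squared errors = 14
MSE = 14 / 4 = 3.50

3.50


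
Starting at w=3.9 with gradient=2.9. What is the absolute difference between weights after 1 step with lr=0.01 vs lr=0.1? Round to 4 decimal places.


With lr=0.01: w_new = 3.9 - 0.01 * 2.9 = 3.871
With lr=0.1: w_new = 3.9 - 0.1 * 2.9 = 3.61
Absolute difference = |3.871 - 3.61|
= 0.2610

0.2610


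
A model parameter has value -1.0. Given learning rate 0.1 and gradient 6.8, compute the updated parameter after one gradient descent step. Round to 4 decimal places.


w_new = w_old - lr * gradient
= -1.0 - 0.1 * 6.8
= -1.0 - (0.68)
= -1.6800

-1.6800


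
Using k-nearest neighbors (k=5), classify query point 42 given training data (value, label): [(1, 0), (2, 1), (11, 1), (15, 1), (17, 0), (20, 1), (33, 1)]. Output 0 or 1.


Distances from query 42:
Point 33 (class 1): distance = 9
Point 20 (class 1): distance = 22
Point 17 (class 0): distance = 25
Point 15 (class 1): distance = 27
Point 11 (class 1): distance = 31
K=5 nearest neighbors: classes = [1, 1, 0, 1, 1]
Votes for class 1: 4 / 5
Majority vote => class 1

1


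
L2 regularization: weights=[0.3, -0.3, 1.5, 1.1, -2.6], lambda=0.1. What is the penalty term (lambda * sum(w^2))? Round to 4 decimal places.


Squaring each weight:
0.3^2 = 0.09
(-0.3)^2 = 0.09
1.5^2 = 2.25
1.1^2 = 1.21
(-2.6)^2 = 6.76
Sum of squares = 10.4
Penalty = 0.1 * 10.4 = 1.0400

1.0400


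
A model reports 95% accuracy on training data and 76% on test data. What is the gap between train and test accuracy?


Gap = train_accuracy - test_accuracy
= 95 - 76
= 19%
This gap suggests the model is overfitting.

19


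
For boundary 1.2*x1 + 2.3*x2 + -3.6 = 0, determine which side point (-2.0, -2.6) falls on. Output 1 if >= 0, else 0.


Compute 1.2 * -2.0 + 2.3 * -2.6 + -3.6
= -2.4 + -5.98 + -3.6
= -11.98
Since -11.98 < 0, the point is on the negative side.

0


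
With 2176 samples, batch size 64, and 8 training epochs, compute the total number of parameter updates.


Iterations per epoch = 2176 / 64 = 34
Total updates = iterations_per_epoch * epochs
= 34 * 8
= 272

272


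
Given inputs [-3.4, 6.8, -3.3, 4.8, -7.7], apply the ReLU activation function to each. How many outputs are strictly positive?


ReLU(x) = max(0, x) for each element:
ReLU(-3.4) = 0
ReLU(6.8) = 6.8
ReLU(-3.3) = 0
ReLU(4.8) = 4.8
ReLU(-7.7) = 0
Active neurons (>0): 2

2


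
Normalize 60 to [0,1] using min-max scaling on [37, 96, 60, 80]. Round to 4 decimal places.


Min = 37, Max = 96
Range = 96 - 37 = 59
Scaled = (x - min) / (max - min)
= (60 - 37) / 59
= 23 / 59
= 0.3898

0.3898


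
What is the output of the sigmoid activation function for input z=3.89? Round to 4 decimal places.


sigmoid(z) = 1 / (1 + exp(-z))
exp(-(3.89)) = exp(-3.89) = 0.0204
1 + 0.0204 = 1.0204
1 / 1.0204 = 0.9800

0.9800


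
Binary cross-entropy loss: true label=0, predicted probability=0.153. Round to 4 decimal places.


For y=0: Loss = -log(1-p)
= -log(1 - 0.153)
= -log(0.847)
= -(-0.1661)
= 0.1661

0.1661


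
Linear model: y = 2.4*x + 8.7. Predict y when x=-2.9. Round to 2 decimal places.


y = 2.4 * -2.9 + (8.7)
= -6.96 + (8.7)
= 1.74

1.74


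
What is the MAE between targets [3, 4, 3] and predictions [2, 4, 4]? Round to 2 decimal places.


Absolute errors: [1, 0, 1]
Sum of absolute errors = 2
MAE = 2 / 3 = 0.67

0.67


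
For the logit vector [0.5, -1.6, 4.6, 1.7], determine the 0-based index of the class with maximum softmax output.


Softmax is a monotonic transformation, so it preserves the argmax.
We need to find the index of the maximum logit.
Index 0: 0.5
Index 1: -1.6
Index 2: 4.6
Index 3: 1.7
Maximum logit = 4.6 at index 2

2


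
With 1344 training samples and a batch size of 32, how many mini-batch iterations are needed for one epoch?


Iterations per epoch = dataset_size / batch_size
= 1344 / 32
= 42

42


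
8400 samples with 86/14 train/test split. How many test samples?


Train samples = 8400 * 86% = 7224
Test samples = 8400 - 7224
= 1176

1176


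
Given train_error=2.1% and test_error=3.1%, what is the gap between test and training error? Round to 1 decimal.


Generalization gap = test_error - train_error
= 3.1 - 2.1
= 1.0%
A small gap suggests good generalization.

1.0


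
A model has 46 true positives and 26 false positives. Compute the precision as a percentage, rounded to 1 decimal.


Precision = TP / (TP + FP) * 100
= 46 / (46 + 26)
= 46 / 72
= 0.6389
= 63.9%

63.9


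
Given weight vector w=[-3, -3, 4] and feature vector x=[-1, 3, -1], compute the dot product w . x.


Element-wise products:
-3 * -1 = 3
-3 * 3 = -9
4 * -1 = -4
Sum = 3 + -9 + -4
= -10

-10


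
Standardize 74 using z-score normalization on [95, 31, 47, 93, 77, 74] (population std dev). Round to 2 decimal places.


Mean = (95 + 31 + 47 + 93 + 77 + 74) / 6 = 69.5
Variance = sum((x_i - mean)^2) / n = 544.5833
Std = sqrt(544.5833) = 23.3363
Z = (x - mean) / std
= (74 - 69.5) / 23.3363
= 4.5 / 23.3363
= 0.19

0.19


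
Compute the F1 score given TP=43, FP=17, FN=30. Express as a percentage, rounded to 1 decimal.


Precision = TP / (TP + FP) = 43 / 60 = 0.7167
Recall = TP / (TP + FN) = 43 / 73 = 0.589
F1 = 2 * P * R / (P + R)
= 2 * 0.7167 * 0.589 / (0.7167 + 0.589)
= 0.8443 / 1.3057
= 0.6466
As percentage: 64.7%

64.7


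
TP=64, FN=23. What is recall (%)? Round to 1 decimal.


Recall = TP / (TP + FN) * 100
= 64 / (64 + 23)
= 64 / 87
= 0.7356
= 73.6%

73.6


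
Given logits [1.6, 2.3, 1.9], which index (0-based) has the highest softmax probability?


Softmax is a monotonic transformation, so it preserves the argmax.
We need to find the index of the maximum logit.
Index 0: 1.6
Index 1: 2.3
Index 2: 1.9
Maximum logit = 2.3 at index 1

1


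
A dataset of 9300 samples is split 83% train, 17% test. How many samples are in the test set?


Train samples = 9300 * 83% = 7719
Test samples = 9300 - 7719
= 1581

1581


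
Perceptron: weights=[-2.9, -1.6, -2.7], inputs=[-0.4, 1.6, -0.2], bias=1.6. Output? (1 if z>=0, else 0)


z = w . x + b
= -2.9*-0.4 + -1.6*1.6 + -2.7*-0.2 + 1.6
= 1.16 + -2.56 + 0.54 + 1.6
= -0.86 + 1.6
= 0.74
Since z = 0.74 >= 0, output = 1

1


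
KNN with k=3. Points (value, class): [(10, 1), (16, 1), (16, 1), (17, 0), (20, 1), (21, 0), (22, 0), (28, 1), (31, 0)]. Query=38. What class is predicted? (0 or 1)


Distances from query 38:
Point 31 (class 0): distance = 7
Point 28 (class 1): distance = 10
Point 22 (class 0): distance = 16
K=3 nearest neighbors: classes = [0, 1, 0]
Votes for class 1: 1 / 3
Majority vote => class 0

0


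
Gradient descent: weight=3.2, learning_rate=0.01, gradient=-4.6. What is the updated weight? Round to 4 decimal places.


w_new = w_old - lr * gradient
= 3.2 - 0.01 * -4.6
= 3.2 - (-0.046)
= 3.2460

3.2460


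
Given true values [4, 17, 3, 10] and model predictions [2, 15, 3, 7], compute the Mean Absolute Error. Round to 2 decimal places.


Absolute errors: [2, 2, 0, 3]
Sum of absolute errors = 7
MAE = 7 / 4 = 1.75

1.75


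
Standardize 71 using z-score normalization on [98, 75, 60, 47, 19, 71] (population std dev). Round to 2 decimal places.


Mean = (98 + 75 + 60 + 47 + 19 + 71) / 6 = 61.6667
Variance = sum((x_i - mean)^2) / n = 603.8889
Std = sqrt(603.8889) = 24.5742
Z = (x - mean) / std
= (71 - 61.6667) / 24.5742
= 9.3333 / 24.5742
= 0.38

0.38


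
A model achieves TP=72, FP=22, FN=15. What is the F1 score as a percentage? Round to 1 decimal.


Precision = TP / (TP + FP) = 72 / 94 = 0.766
Recall = TP / (TP + FN) = 72 / 87 = 0.8276
F1 = 2 * P * R / (P + R)
= 2 * 0.766 * 0.8276 / (0.766 + 0.8276)
= 1.2678 / 1.5935
= 0.7956
As percentage: 79.6%

79.6


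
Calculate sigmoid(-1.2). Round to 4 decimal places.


sigmoid(z) = 1 / (1 + exp(-z))
exp(-(-1.2)) = exp(1.2) = 3.3201
1 + 3.3201 = 4.3201
1 / 4.3201 = 0.2315

0.2315


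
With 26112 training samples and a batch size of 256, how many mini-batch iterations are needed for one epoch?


Iterations per epoch = dataset_size / batch_size
= 26112 / 256
= 102

102


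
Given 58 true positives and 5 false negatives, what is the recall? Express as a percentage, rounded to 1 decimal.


Recall = TP / (TP + FN) * 100
= 58 / (58 + 5)
= 58 / 63
= 0.9206
= 92.1%

92.1


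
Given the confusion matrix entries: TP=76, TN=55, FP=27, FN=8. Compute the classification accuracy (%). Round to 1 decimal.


Accuracy = (TP + TN) / (TP + TN + FP + FN) * 100
= (76 + 55) / (76 + 55 + 27 + 8)
= 131 / 166
= 0.7892
= 78.9%

78.9


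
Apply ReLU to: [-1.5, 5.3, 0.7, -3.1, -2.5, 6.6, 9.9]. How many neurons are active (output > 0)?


ReLU(x) = max(0, x) for each element:
ReLU(-1.5) = 0
ReLU(5.3) = 5.3
ReLU(0.7) = 0.7
ReLU(-3.1) = 0
ReLU(-2.5) = 0
ReLU(6.6) = 6.6
ReLU(9.9) = 9.9
Active neurons (>0): 4

4


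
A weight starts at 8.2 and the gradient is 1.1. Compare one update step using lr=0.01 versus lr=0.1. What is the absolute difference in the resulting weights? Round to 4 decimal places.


With lr=0.01: w_new = 8.2 - 0.01 * 1.1 = 8.189
With lr=0.1: w_new = 8.2 - 0.1 * 1.1 = 8.09
Absolute difference = |8.189 - 8.09|
= 0.0990

0.0990


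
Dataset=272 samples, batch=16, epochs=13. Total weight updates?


Iterations per epoch = 272 / 16 = 17
Total updates = iterations_per_epoch * epochs
= 17 * 13
= 221

221


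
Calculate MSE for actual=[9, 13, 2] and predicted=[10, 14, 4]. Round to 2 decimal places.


Differences: [-1, -1, -2]
Squared errors: [1, 1, 4]
Sum of squared errors = 6
MSE = 6 / 3 = 2.00

2.00


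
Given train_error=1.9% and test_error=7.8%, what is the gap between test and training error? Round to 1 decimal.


Generalization gap = test_error - train_error
= 7.8 - 1.9
= 5.9%
A moderate gap.

5.9


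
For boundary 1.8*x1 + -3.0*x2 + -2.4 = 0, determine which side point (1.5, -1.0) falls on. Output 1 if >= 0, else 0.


Compute 1.8 * 1.5 + -3.0 * -1.0 + -2.4
= 2.7 + 3.0 + -2.4
= 3.3
Since 3.3 >= 0, the point is on the positive side.

1


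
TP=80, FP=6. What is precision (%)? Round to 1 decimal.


Precision = TP / (TP + FP) * 100
= 80 / (80 + 6)
= 80 / 86
= 0.9302
= 93.0%

93.0


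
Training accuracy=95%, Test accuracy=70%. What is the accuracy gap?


Gap = train_accuracy - test_accuracy
= 95 - 70
= 25%
This large gap strongly indicates overfitting.

25


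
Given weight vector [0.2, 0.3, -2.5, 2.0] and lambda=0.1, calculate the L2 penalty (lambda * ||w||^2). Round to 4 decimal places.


Squaring each weight:
0.2^2 = 0.04
0.3^2 = 0.09
(-2.5)^2 = 6.25
2.0^2 = 4.0
Sum of squares = 10.38
Penalty = 0.1 * 10.38 = 1.0380

1.0380


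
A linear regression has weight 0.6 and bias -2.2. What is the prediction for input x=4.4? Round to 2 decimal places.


y = 0.6 * 4.4 + (-2.2)
= 2.64 + (-2.2)
= 0.44

0.44


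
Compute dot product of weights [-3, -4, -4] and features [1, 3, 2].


Element-wise products:
-3 * 1 = -3
-4 * 3 = -12
-4 * 2 = -8
Sum = -3 + -12 + -8
= -23

-23


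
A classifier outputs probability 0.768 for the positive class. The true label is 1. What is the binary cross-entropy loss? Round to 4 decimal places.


For y=1: Loss = -log(p)
= -log(0.768)
= -(-0.264)
= 0.2640

0.2640


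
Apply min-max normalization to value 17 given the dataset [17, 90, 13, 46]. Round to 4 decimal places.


Min = 13, Max = 90
Range = 90 - 13 = 77
Scaled = (x - min) / (max - min)
= (17 - 13) / 77
= 4 / 77
= 0.0519

0.0519


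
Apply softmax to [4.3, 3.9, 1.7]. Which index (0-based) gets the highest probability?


Softmax is a monotonic transformation, so it preserves the argmax.
We need to find the index of the maximum logit.
Index 0: 4.3
Index 1: 3.9
Index 2: 1.7
Maximum logit = 4.3 at index 0

0


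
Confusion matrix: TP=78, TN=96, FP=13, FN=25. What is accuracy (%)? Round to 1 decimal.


Accuracy = (TP + TN) / (TP + TN + FP + FN) * 100
= (78 + 96) / (78 + 96 + 13 + 25)
= 174 / 212
= 0.8208
= 82.1%

82.1


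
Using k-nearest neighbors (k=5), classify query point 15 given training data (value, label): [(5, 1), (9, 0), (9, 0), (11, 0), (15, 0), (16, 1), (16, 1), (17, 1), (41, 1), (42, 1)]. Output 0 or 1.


Distances from query 15:
Point 15 (class 0): distance = 0
Point 16 (class 1): distance = 1
Point 16 (class 1): distance = 1
Point 17 (class 1): distance = 2
Point 11 (class 0): distance = 4
K=5 nearest neighbors: classes = [0, 1, 1, 1, 0]
Votes for class 1: 3 / 5
Majority vote => class 1

1


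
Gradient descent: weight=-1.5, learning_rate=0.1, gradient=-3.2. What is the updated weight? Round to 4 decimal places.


w_new = w_old - lr * gradient
= -1.5 - 0.1 * -3.2
= -1.5 - (-0.32)
= -1.1800

-1.1800


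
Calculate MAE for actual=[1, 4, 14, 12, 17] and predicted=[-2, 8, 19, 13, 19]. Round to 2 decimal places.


Absolute errors: [3, 4, 5, 1, 2]
Sum of absolute errors = 15
MAE = 15 / 5 = 3.00

3.00


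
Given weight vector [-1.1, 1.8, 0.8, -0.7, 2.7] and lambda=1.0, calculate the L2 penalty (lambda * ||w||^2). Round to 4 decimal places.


Squaring each weight:
(-1.1)^2 = 1.21
1.8^2 = 3.24
0.8^2 = 0.64
(-0.7)^2 = 0.49
2.7^2 = 7.29
Sum of squares = 12.87
Penalty = 1.0 * 12.87 = 12.8700

12.8700


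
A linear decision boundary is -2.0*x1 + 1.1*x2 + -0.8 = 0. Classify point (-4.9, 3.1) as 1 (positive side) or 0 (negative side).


Compute -2.0 * -4.9 + 1.1 * 3.1 + -0.8
= 9.8 + 3.41 + -0.8
= 12.41
Since 12.41 >= 0, the point is on the positive side.

1


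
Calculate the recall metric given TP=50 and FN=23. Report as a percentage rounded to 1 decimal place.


Recall = TP / (TP + FN) * 100
= 50 / (50 + 23)
= 50 / 73
= 0.6849
= 68.5%

68.5


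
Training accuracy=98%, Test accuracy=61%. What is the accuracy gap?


Gap = train_accuracy - test_accuracy
= 98 - 61
= 37%
This large gap strongly indicates overfitting.

37


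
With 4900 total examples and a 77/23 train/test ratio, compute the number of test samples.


Train samples = 4900 * 77% = 3773
Test samples = 4900 - 3773
= 1127

1127


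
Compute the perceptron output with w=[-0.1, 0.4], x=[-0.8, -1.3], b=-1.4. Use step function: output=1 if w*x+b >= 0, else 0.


z = w . x + b
= -0.1*-0.8 + 0.4*-1.3 + -1.4
= 0.08 + -0.52 + -1.4
= -0.44 + -1.4
= -1.84
Since z = -1.84 < 0, output = 0

0


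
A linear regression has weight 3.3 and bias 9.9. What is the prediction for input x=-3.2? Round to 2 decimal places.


y = 3.3 * -3.2 + (9.9)
= -10.56 + (9.9)
= -0.66

-0.66


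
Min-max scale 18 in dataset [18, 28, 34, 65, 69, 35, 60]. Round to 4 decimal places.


Min = 18, Max = 69
Range = 69 - 18 = 51
Scaled = (x - min) / (max - min)
= (18 - 18) / 51
= 0 / 51
= 0.0000

0.0000


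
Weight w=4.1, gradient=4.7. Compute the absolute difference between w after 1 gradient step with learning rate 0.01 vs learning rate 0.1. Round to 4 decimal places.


With lr=0.01: w_new = 4.1 - 0.01 * 4.7 = 4.053
With lr=0.1: w_new = 4.1 - 0.1 * 4.7 = 3.63
Absolute difference = |4.053 - 3.63|
= 0.4230

0.4230


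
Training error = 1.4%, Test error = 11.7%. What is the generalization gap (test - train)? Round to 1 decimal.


Generalization gap = test_error - train_error
= 11.7 - 1.4
= 10.3%
A large gap suggests overfitting.

10.3


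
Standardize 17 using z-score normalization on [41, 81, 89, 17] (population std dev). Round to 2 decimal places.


Mean = (41 + 81 + 89 + 17) / 4 = 57.0
Variance = sum((x_i - mean)^2) / n = 864.0
Std = sqrt(864.0) = 29.3939
Z = (x - mean) / std
= (17 - 57.0) / 29.3939
= -40.0 / 29.3939
= -1.36

-1.36


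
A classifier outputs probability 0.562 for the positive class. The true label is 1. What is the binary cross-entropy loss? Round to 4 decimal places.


For y=1: Loss = -log(p)
= -log(0.562)
= -(-0.5763)
= 0.5763

0.5763


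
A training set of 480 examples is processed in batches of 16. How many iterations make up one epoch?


Iterations per epoch = dataset_size / batch_size
= 480 / 16
= 30

30


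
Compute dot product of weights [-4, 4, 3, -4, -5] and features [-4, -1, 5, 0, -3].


Element-wise products:
-4 * -4 = 16
4 * -1 = -4
3 * 5 = 15
-4 * 0 = 0
-5 * -3 = 15
Sum = 16 + -4 + 15 + 0 + 15
= 42

42


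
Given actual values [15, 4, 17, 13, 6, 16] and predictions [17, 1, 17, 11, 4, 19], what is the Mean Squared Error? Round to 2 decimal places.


Differences: [-2, 3, 0, 2, 2, -3]
Squared errors: [4, 9, 0, 4, 4, 9]
Sum of squared errors = 30
MSE = 30 / 6 = 5.00

5.00


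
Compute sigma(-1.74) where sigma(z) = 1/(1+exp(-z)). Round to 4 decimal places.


sigmoid(z) = 1 / (1 + exp(-z))
exp(-(-1.74)) = exp(1.74) = 5.6973
1 + 5.6973 = 6.6973
1 / 6.6973 = 0.1493

0.1493


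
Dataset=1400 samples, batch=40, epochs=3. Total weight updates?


Iterations per epoch = 1400 / 40 = 35
Total updates = iterations_per_epoch * epochs
= 35 * 3
= 105

105


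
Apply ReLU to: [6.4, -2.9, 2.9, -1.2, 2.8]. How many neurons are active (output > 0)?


ReLU(x) = max(0, x) for each element:
ReLU(6.4) = 6.4
ReLU(-2.9) = 0
ReLU(2.9) = 2.9
ReLU(-1.2) = 0
ReLU(2.8) = 2.8
Active neurons (>0): 3

3


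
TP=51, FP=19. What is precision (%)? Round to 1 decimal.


Precision = TP / (TP + FP) * 100
= 51 / (51 + 19)
= 51 / 70
= 0.7286
= 72.9%

72.9


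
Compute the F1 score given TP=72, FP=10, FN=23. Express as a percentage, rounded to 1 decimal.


Precision = TP / (TP + FP) = 72 / 82 = 0.878
Recall = TP / (TP + FN) = 72 / 95 = 0.7579
F1 = 2 * P * R / (P + R)
= 2 * 0.878 * 0.7579 / (0.878 + 0.7579)
= 1.3309 / 1.6359
= 0.8136
As percentage: 81.4%

81.4


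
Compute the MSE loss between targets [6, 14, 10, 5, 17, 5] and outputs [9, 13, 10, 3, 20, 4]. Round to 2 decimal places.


Differences: [-3, 1, 0, 2, -3, 1]
Squared errors: [9, 1, 0, 4, 9, 1]
Sum of squared errors = 24
MSE = 24 / 6 = 4.00

4.00


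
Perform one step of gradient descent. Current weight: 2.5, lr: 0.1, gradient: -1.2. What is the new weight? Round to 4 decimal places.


w_new = w_old - lr * gradient
= 2.5 - 0.1 * -1.2
= 2.5 - (-0.12)
= 2.6200

2.6200


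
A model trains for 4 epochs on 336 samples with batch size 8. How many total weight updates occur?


Iterations per epoch = 336 / 8 = 42
Total updates = iterations_per_epoch * epochs
= 42 * 4
= 168

168


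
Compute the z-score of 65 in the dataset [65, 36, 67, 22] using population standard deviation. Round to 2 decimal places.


Mean = (65 + 36 + 67 + 22) / 4 = 47.5
Variance = sum((x_i - mean)^2) / n = 367.25
Std = sqrt(367.25) = 19.1638
Z = (x - mean) / std
= (65 - 47.5) / 19.1638
= 17.5 / 19.1638
= 0.91

0.91


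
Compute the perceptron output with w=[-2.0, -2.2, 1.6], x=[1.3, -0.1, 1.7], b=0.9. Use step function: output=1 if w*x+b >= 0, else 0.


z = w . x + b
= -2.0*1.3 + -2.2*-0.1 + 1.6*1.7 + 0.9
= -2.6 + 0.22 + 2.72 + 0.9
= 0.34 + 0.9
= 1.24
Since z = 1.24 >= 0, output = 1

1


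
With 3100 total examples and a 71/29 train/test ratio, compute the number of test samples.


Train samples = 3100 * 71% = 2201
Test samples = 3100 - 2201
= 899

899


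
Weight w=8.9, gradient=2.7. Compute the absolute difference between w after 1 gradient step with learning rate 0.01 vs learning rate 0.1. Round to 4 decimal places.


With lr=0.01: w_new = 8.9 - 0.01 * 2.7 = 8.873
With lr=0.1: w_new = 8.9 - 0.1 * 2.7 = 8.63
Absolute difference = |8.873 - 8.63|
= 0.2430

0.2430


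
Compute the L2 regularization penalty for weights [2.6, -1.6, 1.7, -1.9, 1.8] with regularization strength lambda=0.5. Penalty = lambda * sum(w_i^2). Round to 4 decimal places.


Squaring each weight:
2.6^2 = 6.76
(-1.6)^2 = 2.56
1.7^2 = 2.89
(-1.9)^2 = 3.61
1.8^2 = 3.24
Sum of squares = 19.06
Penalty = 0.5 * 19.06 = 9.5300

9.5300


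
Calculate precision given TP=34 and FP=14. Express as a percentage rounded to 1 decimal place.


Precision = TP / (TP + FP) * 100
= 34 / (34 + 14)
= 34 / 48
= 0.7083
= 70.8%

70.8


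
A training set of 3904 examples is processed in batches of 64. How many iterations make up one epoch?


Iterations per epoch = dataset_size / batch_size
= 3904 / 64
= 61

61


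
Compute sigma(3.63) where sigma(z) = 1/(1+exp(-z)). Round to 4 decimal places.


sigmoid(z) = 1 / (1 + exp(-z))
exp(-(3.63)) = exp(-3.63) = 0.0265
1 + 0.0265 = 1.0265
1 / 1.0265 = 0.9742

0.9742


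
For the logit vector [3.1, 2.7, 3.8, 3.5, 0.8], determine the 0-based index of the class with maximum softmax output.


Softmax is a monotonic transformation, so it preserves the argmax.
We need to find the index of the maximum logit.
Index 0: 3.1
Index 1: 2.7
Index 2: 3.8
Index 3: 3.5
Index 4: 0.8
Maximum logit = 3.8 at index 2

2


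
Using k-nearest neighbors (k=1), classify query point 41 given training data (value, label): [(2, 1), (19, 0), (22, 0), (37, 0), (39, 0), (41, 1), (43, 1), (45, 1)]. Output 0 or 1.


Distances from query 41:
Point 41 (class 1): distance = 0
K=1 nearest neighbors: classes = [1]
Votes for class 1: 1 / 1
Majority vote => class 1

1


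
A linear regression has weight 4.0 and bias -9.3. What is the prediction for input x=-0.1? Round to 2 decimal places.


y = 4.0 * -0.1 + (-9.3)
= -0.4 + (-9.3)
= -9.70

-9.70


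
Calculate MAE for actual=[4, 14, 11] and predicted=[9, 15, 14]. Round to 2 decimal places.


Absolute errors: [5, 1, 3]
Sum of absolute errors = 9
MAE = 9 / 3 = 3.00

3.00


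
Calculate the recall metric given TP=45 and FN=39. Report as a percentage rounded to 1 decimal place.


Recall = TP / (TP + FN) * 100
= 45 / (45 + 39)
= 45 / 84
= 0.5357
= 53.6%

53.6


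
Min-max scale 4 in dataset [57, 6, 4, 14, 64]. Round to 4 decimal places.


Min = 4, Max = 64
Range = 64 - 4 = 60
Scaled = (x - min) / (max - min)
= (4 - 4) / 60
= 0 / 60
= 0.0000

0.0000


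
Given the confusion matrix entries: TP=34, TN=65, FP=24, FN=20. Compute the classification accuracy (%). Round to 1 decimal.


Accuracy = (TP + TN) / (TP + TN + FP + FN) * 100
= (34 + 65) / (34 + 65 + 24 + 20)
= 99 / 143
= 0.6923
= 69.2%

69.2


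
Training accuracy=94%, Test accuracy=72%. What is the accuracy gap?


Gap = train_accuracy - test_accuracy
= 94 - 72
= 22%
This large gap strongly indicates overfitting.

22


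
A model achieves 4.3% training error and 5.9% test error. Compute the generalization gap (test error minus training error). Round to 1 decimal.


Generalization gap = test_error - train_error
= 5.9 - 4.3
= 1.6%
A small gap suggests good generalization.

1.6


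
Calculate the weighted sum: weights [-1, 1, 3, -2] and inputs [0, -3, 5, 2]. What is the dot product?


Element-wise products:
-1 * 0 = 0
1 * -3 = -3
3 * 5 = 15
-2 * 2 = -4
Sum = 0 + -3 + 15 + -4
= 8

8


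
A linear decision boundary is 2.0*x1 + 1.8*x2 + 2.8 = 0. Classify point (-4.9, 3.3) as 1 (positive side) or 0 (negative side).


Compute 2.0 * -4.9 + 1.8 * 3.3 + 2.8
= -9.8 + 5.94 + 2.8
= -1.06
Since -1.06 < 0, the point is on the negative side.

0


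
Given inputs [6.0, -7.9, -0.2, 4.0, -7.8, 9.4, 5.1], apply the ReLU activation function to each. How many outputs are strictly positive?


ReLU(x) = max(0, x) for each element:
ReLU(6.0) = 6.0
ReLU(-7.9) = 0
ReLU(-0.2) = 0
ReLU(4.0) = 4.0
ReLU(-7.8) = 0
ReLU(9.4) = 9.4
ReLU(5.1) = 5.1
Active neurons (>0): 4

4


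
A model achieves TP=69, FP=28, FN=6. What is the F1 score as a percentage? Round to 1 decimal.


Precision = TP / (TP + FP) = 69 / 97 = 0.7113
Recall = TP / (TP + FN) = 69 / 75 = 0.92
F1 = 2 * P * R / (P + R)
= 2 * 0.7113 * 0.92 / (0.7113 + 0.92)
= 1.3089 / 1.6313
= 0.8023
As percentage: 80.2%

80.2


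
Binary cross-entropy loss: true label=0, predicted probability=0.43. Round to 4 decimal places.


For y=0: Loss = -log(1-p)
= -log(1 - 0.43)
= -log(0.57)
= -(-0.5621)
= 0.5621

0.5621


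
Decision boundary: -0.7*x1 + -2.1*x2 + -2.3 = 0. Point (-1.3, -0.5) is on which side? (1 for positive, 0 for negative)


Compute -0.7 * -1.3 + -2.1 * -0.5 + -2.3
= 0.91 + 1.05 + -2.3
= -0.34
Since -0.34 < 0, the point is on the negative side.

0


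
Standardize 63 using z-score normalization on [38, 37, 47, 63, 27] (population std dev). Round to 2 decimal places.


Mean = (38 + 37 + 47 + 63 + 27) / 5 = 42.4
Variance = sum((x_i - mean)^2) / n = 146.24
Std = sqrt(146.24) = 12.093
Z = (x - mean) / std
= (63 - 42.4) / 12.093
= 20.6 / 12.093
= 1.70

1.70


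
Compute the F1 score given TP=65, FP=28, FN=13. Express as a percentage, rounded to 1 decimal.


Precision = TP / (TP + FP) = 65 / 93 = 0.6989
Recall = TP / (TP + FN) = 65 / 78 = 0.8333
F1 = 2 * P * R / (P + R)
= 2 * 0.6989 * 0.8333 / (0.6989 + 0.8333)
= 1.1649 / 1.5323
= 0.7602
As percentage: 76.0%

76.0


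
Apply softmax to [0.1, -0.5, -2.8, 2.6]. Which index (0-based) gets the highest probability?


Softmax is a monotonic transformation, so it preserves the argmax.
We need to find the index of the maximum logit.
Index 0: 0.1
Index 1: -0.5
Index 2: -2.8
Index 3: 2.6
Maximum logit = 2.6 at index 3

3


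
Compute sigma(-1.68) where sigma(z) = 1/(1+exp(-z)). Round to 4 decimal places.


sigmoid(z) = 1 / (1 + exp(-z))
exp(-(-1.68)) = exp(1.68) = 5.3656
1 + 5.3656 = 6.3656
1 / 6.3656 = 0.1571

0.1571


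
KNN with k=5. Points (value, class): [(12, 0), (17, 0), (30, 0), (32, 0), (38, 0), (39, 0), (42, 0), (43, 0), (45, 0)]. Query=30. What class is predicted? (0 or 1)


Distances from query 30:
Point 30 (class 0): distance = 0
Point 32 (class 0): distance = 2
Point 38 (class 0): distance = 8
Point 39 (class 0): distance = 9
Point 42 (class 0): distance = 12
K=5 nearest neighbors: classes = [0, 0, 0, 0, 0]
Votes for class 1: 0 / 5
Majority vote => class 0

0


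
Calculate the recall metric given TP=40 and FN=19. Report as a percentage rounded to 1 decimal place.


Recall = TP / (TP + FN) * 100
= 40 / (40 + 19)
= 40 / 59
= 0.678
= 67.8%

67.8


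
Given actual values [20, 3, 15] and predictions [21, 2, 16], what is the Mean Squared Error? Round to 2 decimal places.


Differences: [-1, 1, -1]
Squared errors: [1, 1, 1]
Sum of squared errors = 3
MSE = 3 / 3 = 1.00

1.00


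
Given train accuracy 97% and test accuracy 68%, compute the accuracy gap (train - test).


Gap = train_accuracy - test_accuracy
= 97 - 68
= 29%
This large gap strongly indicates overfitting.

29


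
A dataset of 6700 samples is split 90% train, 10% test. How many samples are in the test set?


Train samples = 6700 * 90% = 6030
Test samples = 6700 - 6030
= 670

670


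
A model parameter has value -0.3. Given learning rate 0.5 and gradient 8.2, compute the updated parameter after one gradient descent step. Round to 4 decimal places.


w_new = w_old - lr * gradient
= -0.3 - 0.5 * 8.2
= -0.3 - (4.1)
= -4.4000

-4.4000


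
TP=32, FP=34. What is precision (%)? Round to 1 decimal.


Precision = TP / (TP + FP) * 100
= 32 / (32 + 34)
= 32 / 66
= 0.4848
= 48.5%

48.5


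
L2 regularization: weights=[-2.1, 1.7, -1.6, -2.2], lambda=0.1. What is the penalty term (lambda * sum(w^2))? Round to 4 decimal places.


Squaring each weight:
(-2.1)^2 = 4.41
1.7^2 = 2.89
(-1.6)^2 = 2.56
(-2.2)^2 = 4.84
Sum of squares = 14.7
Penalty = 0.1 * 14.7 = 1.4700

1.4700


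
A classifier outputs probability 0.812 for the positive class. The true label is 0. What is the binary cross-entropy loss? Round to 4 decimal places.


For y=0: Loss = -log(1-p)
= -log(1 - 0.812)
= -log(0.188)
= -(-1.6713)
= 1.6713

1.6713


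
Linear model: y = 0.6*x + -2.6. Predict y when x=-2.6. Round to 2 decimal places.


y = 0.6 * -2.6 + (-2.6)
= -1.56 + (-2.6)
= -4.16

-4.16


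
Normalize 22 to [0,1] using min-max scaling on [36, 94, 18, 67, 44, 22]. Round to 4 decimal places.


Min = 18, Max = 94
Range = 94 - 18 = 76
Scaled = (x - min) / (max - min)
= (22 - 18) / 76
= 4 / 76
= 0.0526

0.0526


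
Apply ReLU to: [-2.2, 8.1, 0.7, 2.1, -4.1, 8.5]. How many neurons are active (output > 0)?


ReLU(x) = max(0, x) for each element:
ReLU(-2.2) = 0
ReLU(8.1) = 8.1
ReLU(0.7) = 0.7
ReLU(2.1) = 2.1
ReLU(-4.1) = 0
ReLU(8.5) = 8.5
Active neurons (>0): 4

4


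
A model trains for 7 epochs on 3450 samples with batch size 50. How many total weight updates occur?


Iterations per epoch = 3450 / 50 = 69
Total updates = iterations_per_epoch * epochs
= 69 * 7
= 483

483


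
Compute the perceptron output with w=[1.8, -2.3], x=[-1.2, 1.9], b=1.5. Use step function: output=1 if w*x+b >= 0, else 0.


z = w . x + b
= 1.8*-1.2 + -2.3*1.9 + 1.5
= -2.16 + -4.37 + 1.5
= -6.53 + 1.5
= -5.03
Since z = -5.03 < 0, output = 0

0


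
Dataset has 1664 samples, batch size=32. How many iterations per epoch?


Iterations per epoch = dataset_size / batch_size
= 1664 / 32
= 52

52


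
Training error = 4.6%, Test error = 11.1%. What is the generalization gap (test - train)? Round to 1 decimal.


Generalization gap = test_error - train_error
= 11.1 - 4.6
= 6.5%
A moderate gap.

6.5


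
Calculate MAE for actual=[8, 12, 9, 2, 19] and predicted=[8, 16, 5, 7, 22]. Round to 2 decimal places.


Absolute errors: [0, 4, 4, 5, 3]
Sum of absolute errors = 16
MAE = 16 / 5 = 3.20

3.20


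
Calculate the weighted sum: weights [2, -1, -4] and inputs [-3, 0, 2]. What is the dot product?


Element-wise products:
2 * -3 = -6
-1 * 0 = 0
-4 * 2 = -8
Sum = -6 + 0 + -8
= -14

-14


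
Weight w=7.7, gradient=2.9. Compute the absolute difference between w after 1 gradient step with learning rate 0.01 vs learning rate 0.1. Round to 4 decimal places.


With lr=0.01: w_new = 7.7 - 0.01 * 2.9 = 7.671
With lr=0.1: w_new = 7.7 - 0.1 * 2.9 = 7.41
Absolute difference = |7.671 - 7.41|
= 0.2610

0.2610


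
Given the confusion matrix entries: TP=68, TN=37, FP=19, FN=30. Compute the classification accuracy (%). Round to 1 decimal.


Accuracy = (TP + TN) / (TP + TN + FP + FN) * 100
= (68 + 37) / (68 + 37 + 19 + 30)
= 105 / 154
= 0.6818
= 68.2%

68.2


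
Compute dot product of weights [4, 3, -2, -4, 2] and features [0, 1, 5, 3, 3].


Element-wise products:
4 * 0 = 0
3 * 1 = 3
-2 * 5 = -10
-4 * 3 = -12
2 * 3 = 6
Sum = 0 + 3 + -10 + -12 + 6
= -13

-13


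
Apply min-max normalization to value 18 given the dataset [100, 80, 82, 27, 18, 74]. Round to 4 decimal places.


Min = 18, Max = 100
Range = 100 - 18 = 82
Scaled = (x - min) / (max - min)
= (18 - 18) / 82
= 0 / 82
= 0.0000

0.0000


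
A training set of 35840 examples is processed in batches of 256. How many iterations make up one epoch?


Iterations per epoch = dataset_size / batch_size
= 35840 / 256
= 140

140


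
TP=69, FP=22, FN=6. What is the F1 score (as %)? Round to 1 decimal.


Precision = TP / (TP + FP) = 69 / 91 = 0.7582
Recall = TP / (TP + FN) = 69 / 75 = 0.92
F1 = 2 * P * R / (P + R)
= 2 * 0.7582 * 0.92 / (0.7582 + 0.92)
= 1.3952 / 1.6782
= 0.8313
As percentage: 83.1%

83.1


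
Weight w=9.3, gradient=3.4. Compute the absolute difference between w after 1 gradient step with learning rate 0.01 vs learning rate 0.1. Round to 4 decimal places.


With lr=0.01: w_new = 9.3 - 0.01 * 3.4 = 9.266
With lr=0.1: w_new = 9.3 - 0.1 * 3.4 = 8.96
Absolute difference = |9.266 - 8.96|
= 0.3060

0.3060


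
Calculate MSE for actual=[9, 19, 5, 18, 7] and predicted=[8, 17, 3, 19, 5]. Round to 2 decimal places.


Differences: [1, 2, 2, -1, 2]
Squared errors: [1, 4, 4, 1, 4]
Sum of squared errors = 14
MSE = 14 / 5 = 2.80

2.80


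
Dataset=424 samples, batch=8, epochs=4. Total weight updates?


Iterations per epoch = 424 / 8 = 53
Total updates = iterations_per_epoch * epochs
= 53 * 4
= 212

212


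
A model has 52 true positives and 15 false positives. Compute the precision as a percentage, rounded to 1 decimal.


Precision = TP / (TP + FP) * 100
= 52 / (52 + 15)
= 52 / 67
= 0.7761
= 77.6%

77.6


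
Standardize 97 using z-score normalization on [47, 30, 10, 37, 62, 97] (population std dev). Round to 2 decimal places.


Mean = (47 + 30 + 10 + 37 + 62 + 97) / 6 = 47.1667
Variance = sum((x_i - mean)^2) / n = 747.1389
Std = sqrt(747.1389) = 27.3338
Z = (x - mean) / std
= (97 - 47.1667) / 27.3338
= 49.8333 / 27.3338
= 1.82

1.82


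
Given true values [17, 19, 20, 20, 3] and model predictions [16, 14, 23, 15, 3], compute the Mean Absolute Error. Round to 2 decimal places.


Absolute errors: [1, 5, 3, 5, 0]
Sum of absolute errors = 14
MAE = 14 / 5 = 2.80

2.80


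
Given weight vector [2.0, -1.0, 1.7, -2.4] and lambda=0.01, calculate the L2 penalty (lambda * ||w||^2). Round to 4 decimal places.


Squaring each weight:
2.0^2 = 4.0
(-1.0)^2 = 1.0
1.7^2 = 2.89
(-2.4)^2 = 5.76
Sum of squares = 13.65
Penalty = 0.01 * 13.65 = 0.1365

0.1365


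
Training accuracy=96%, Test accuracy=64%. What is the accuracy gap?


Gap = train_accuracy - test_accuracy
= 96 - 64
= 32%
This large gap strongly indicates overfitting.

32


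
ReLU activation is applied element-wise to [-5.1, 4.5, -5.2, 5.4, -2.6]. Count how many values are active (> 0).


ReLU(x) = max(0, x) for each element:
ReLU(-5.1) = 0
ReLU(4.5) = 4.5
ReLU(-5.2) = 0
ReLU(5.4) = 5.4
ReLU(-2.6) = 0
Active neurons (>0): 2

2


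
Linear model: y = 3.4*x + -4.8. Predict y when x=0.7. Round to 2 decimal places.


y = 3.4 * 0.7 + (-4.8)
= 2.38 + (-4.8)
= -2.42

-2.42


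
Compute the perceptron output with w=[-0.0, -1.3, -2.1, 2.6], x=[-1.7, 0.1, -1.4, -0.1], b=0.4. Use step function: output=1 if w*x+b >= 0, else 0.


z = w . x + b
= -0.0*-1.7 + -1.3*0.1 + -2.1*-1.4 + 2.6*-0.1 + 0.4
= 0.0 + -0.13 + 2.94 + -0.26 + 0.4
= 2.55 + 0.4
= 2.95
Since z = 2.95 >= 0, output = 1

1


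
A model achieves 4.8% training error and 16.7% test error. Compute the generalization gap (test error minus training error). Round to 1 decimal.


Generalization gap = test_error - train_error
= 16.7 - 4.8
= 11.9%
A large gap suggests overfitting.

11.9


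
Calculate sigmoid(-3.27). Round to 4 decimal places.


sigmoid(z) = 1 / (1 + exp(-z))
exp(-(-3.27)) = exp(3.27) = 26.3113
1 + 26.3113 = 27.3113
1 / 27.3113 = 0.0366

0.0366
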